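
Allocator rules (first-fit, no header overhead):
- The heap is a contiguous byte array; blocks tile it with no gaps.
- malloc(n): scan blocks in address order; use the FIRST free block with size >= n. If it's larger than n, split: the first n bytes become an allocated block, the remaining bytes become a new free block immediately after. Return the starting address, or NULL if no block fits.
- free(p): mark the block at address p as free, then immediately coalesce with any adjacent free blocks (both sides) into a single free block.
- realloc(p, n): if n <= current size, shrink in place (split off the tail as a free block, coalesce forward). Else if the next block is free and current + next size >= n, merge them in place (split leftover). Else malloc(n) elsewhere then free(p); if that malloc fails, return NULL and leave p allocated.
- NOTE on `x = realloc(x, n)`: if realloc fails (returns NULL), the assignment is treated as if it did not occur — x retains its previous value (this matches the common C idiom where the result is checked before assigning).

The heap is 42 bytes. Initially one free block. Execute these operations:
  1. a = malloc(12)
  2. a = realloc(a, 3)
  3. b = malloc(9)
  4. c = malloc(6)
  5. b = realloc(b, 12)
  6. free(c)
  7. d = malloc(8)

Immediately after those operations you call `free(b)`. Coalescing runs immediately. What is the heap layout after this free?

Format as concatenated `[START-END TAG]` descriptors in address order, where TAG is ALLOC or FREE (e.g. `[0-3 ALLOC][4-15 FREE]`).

Answer: [0-2 ALLOC][3-10 ALLOC][11-41 FREE]

Derivation:
Op 1: a = malloc(12) -> a = 0; heap: [0-11 ALLOC][12-41 FREE]
Op 2: a = realloc(a, 3) -> a = 0; heap: [0-2 ALLOC][3-41 FREE]
Op 3: b = malloc(9) -> b = 3; heap: [0-2 ALLOC][3-11 ALLOC][12-41 FREE]
Op 4: c = malloc(6) -> c = 12; heap: [0-2 ALLOC][3-11 ALLOC][12-17 ALLOC][18-41 FREE]
Op 5: b = realloc(b, 12) -> b = 18; heap: [0-2 ALLOC][3-11 FREE][12-17 ALLOC][18-29 ALLOC][30-41 FREE]
Op 6: free(c) -> (freed c); heap: [0-2 ALLOC][3-17 FREE][18-29 ALLOC][30-41 FREE]
Op 7: d = malloc(8) -> d = 3; heap: [0-2 ALLOC][3-10 ALLOC][11-17 FREE][18-29 ALLOC][30-41 FREE]
free(b): b = 18 -> block [18-29 ALLOC]; mark free, coalesce with adjacent free neighbors -> [0-2 ALLOC][3-10 ALLOC][11-41 FREE]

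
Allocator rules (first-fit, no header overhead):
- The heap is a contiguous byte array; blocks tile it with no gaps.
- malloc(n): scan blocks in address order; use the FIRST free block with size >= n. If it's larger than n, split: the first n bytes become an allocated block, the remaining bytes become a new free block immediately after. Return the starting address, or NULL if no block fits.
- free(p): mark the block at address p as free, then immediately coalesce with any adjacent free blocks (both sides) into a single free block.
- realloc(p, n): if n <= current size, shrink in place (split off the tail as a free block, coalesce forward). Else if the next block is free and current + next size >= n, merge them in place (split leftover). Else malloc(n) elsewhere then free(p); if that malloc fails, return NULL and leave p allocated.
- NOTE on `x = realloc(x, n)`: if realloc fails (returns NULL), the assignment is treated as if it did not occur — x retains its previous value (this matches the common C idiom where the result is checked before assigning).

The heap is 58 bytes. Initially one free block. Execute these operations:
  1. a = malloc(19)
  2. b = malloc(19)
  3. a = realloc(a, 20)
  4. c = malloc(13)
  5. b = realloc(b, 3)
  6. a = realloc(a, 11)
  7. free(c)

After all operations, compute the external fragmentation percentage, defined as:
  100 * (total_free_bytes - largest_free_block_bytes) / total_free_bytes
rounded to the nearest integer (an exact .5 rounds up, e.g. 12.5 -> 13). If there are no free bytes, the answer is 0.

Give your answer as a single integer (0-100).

Answer: 57

Derivation:
Op 1: a = malloc(19) -> a = 0; heap: [0-18 ALLOC][19-57 FREE]
Op 2: b = malloc(19) -> b = 19; heap: [0-18 ALLOC][19-37 ALLOC][38-57 FREE]
Op 3: a = realloc(a, 20) -> a = 38; heap: [0-18 FREE][19-37 ALLOC][38-57 ALLOC]
Op 4: c = malloc(13) -> c = 0; heap: [0-12 ALLOC][13-18 FREE][19-37 ALLOC][38-57 ALLOC]
Op 5: b = realloc(b, 3) -> b = 19; heap: [0-12 ALLOC][13-18 FREE][19-21 ALLOC][22-37 FREE][38-57 ALLOC]
Op 6: a = realloc(a, 11) -> a = 38; heap: [0-12 ALLOC][13-18 FREE][19-21 ALLOC][22-37 FREE][38-48 ALLOC][49-57 FREE]
Op 7: free(c) -> (freed c); heap: [0-18 FREE][19-21 ALLOC][22-37 FREE][38-48 ALLOC][49-57 FREE]
Free blocks: [19 16 9] total_free=44 largest=19 -> 100*(44-19)/44 = 2500/44 ≈ 56.818 -> rounds to 57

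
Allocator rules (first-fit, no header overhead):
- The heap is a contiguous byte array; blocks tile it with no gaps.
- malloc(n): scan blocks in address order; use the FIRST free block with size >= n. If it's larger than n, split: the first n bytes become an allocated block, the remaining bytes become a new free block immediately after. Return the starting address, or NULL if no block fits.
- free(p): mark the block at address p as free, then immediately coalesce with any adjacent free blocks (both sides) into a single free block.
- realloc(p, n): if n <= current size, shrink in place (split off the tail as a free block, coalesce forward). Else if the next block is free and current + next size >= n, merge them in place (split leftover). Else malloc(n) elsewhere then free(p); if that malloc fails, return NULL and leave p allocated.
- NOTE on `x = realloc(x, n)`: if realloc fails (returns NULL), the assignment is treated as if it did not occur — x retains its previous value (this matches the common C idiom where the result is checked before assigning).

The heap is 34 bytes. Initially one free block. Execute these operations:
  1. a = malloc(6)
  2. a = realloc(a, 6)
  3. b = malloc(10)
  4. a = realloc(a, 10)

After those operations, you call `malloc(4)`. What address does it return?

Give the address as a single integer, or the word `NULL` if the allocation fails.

Answer: 0

Derivation:
Op 1: a = malloc(6) -> a = 0; heap: [0-5 ALLOC][6-33 FREE]
Op 2: a = realloc(a, 6) -> a = 0; heap: [0-5 ALLOC][6-33 FREE]
Op 3: b = malloc(10) -> b = 6; heap: [0-5 ALLOC][6-15 ALLOC][16-33 FREE]
Op 4: a = realloc(a, 10) -> a = 16; heap: [0-5 FREE][6-15 ALLOC][16-25 ALLOC][26-33 FREE]
malloc(4): first-fit scan over [0-5 FREE][6-15 ALLOC][16-25 ALLOC][26-33 FREE] -> 0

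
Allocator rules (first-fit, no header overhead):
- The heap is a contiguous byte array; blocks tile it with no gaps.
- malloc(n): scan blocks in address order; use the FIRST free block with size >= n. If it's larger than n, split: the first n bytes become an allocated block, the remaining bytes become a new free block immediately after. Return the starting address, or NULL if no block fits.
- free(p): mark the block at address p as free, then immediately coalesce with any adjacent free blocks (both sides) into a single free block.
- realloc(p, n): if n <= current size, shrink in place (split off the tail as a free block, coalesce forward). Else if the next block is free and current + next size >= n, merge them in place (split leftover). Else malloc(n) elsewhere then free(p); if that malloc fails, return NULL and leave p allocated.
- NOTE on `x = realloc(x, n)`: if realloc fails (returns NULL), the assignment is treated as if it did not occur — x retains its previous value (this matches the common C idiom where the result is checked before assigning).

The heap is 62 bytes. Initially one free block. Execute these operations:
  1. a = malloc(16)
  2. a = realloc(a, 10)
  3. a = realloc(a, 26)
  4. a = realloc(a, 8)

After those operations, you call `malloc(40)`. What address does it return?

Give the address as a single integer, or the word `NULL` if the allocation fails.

Op 1: a = malloc(16) -> a = 0; heap: [0-15 ALLOC][16-61 FREE]
Op 2: a = realloc(a, 10) -> a = 0; heap: [0-9 ALLOC][10-61 FREE]
Op 3: a = realloc(a, 26) -> a = 0; heap: [0-25 ALLOC][26-61 FREE]
Op 4: a = realloc(a, 8) -> a = 0; heap: [0-7 ALLOC][8-61 FREE]
malloc(40): first-fit scan over [0-7 ALLOC][8-61 FREE] -> 8

Answer: 8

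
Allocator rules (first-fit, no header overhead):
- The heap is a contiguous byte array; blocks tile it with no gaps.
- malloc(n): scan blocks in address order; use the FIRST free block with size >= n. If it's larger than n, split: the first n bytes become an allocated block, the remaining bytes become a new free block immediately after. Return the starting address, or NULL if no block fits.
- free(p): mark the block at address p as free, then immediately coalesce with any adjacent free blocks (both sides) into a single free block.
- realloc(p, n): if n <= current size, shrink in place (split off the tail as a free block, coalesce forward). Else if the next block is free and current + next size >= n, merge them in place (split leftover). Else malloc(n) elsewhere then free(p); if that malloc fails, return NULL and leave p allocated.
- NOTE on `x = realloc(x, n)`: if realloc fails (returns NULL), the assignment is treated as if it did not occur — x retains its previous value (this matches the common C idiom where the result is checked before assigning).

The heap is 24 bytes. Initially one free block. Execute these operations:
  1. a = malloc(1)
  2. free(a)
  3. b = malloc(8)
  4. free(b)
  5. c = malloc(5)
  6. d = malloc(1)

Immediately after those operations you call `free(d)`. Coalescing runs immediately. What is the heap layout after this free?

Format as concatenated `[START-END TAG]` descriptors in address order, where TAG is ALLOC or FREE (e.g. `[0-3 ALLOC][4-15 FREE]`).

Answer: [0-4 ALLOC][5-23 FREE]

Derivation:
Op 1: a = malloc(1) -> a = 0; heap: [0-0 ALLOC][1-23 FREE]
Op 2: free(a) -> (freed a); heap: [0-23 FREE]
Op 3: b = malloc(8) -> b = 0; heap: [0-7 ALLOC][8-23 FREE]
Op 4: free(b) -> (freed b); heap: [0-23 FREE]
Op 5: c = malloc(5) -> c = 0; heap: [0-4 ALLOC][5-23 FREE]
Op 6: d = malloc(1) -> d = 5; heap: [0-4 ALLOC][5-5 ALLOC][6-23 FREE]
free(d): d = 5 -> block [5-5 ALLOC]; mark free, coalesce with adjacent free neighbors -> [0-4 ALLOC][5-23 FREE]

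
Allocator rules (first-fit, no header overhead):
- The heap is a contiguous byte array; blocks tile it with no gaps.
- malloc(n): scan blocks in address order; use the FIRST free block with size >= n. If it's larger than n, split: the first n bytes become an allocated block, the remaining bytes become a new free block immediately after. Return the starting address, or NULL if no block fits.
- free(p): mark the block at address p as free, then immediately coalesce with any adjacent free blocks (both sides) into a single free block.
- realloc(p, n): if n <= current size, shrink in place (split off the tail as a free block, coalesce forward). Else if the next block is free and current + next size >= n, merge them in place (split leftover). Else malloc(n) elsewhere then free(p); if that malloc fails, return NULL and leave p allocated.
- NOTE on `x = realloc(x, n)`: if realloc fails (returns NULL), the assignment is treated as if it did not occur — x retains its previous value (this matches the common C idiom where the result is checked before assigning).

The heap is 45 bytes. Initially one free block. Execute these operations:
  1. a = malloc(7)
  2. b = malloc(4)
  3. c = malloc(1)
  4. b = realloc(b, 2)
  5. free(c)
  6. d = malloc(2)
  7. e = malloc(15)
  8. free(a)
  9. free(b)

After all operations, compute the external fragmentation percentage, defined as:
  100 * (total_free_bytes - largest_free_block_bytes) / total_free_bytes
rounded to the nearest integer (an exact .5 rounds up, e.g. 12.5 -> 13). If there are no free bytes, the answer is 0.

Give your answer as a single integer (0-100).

Op 1: a = malloc(7) -> a = 0; heap: [0-6 ALLOC][7-44 FREE]
Op 2: b = malloc(4) -> b = 7; heap: [0-6 ALLOC][7-10 ALLOC][11-44 FREE]
Op 3: c = malloc(1) -> c = 11; heap: [0-6 ALLOC][7-10 ALLOC][11-11 ALLOC][12-44 FREE]
Op 4: b = realloc(b, 2) -> b = 7; heap: [0-6 ALLOC][7-8 ALLOC][9-10 FREE][11-11 ALLOC][12-44 FREE]
Op 5: free(c) -> (freed c); heap: [0-6 ALLOC][7-8 ALLOC][9-44 FREE]
Op 6: d = malloc(2) -> d = 9; heap: [0-6 ALLOC][7-8 ALLOC][9-10 ALLOC][11-44 FREE]
Op 7: e = malloc(15) -> e = 11; heap: [0-6 ALLOC][7-8 ALLOC][9-10 ALLOC][11-25 ALLOC][26-44 FREE]
Op 8: free(a) -> (freed a); heap: [0-6 FREE][7-8 ALLOC][9-10 ALLOC][11-25 ALLOC][26-44 FREE]
Op 9: free(b) -> (freed b); heap: [0-8 FREE][9-10 ALLOC][11-25 ALLOC][26-44 FREE]
Free blocks: [9 19] total_free=28 largest=19 -> 100*(28-19)/28 = 900/28 ≈ 32.143 -> rounds to 32

Answer: 32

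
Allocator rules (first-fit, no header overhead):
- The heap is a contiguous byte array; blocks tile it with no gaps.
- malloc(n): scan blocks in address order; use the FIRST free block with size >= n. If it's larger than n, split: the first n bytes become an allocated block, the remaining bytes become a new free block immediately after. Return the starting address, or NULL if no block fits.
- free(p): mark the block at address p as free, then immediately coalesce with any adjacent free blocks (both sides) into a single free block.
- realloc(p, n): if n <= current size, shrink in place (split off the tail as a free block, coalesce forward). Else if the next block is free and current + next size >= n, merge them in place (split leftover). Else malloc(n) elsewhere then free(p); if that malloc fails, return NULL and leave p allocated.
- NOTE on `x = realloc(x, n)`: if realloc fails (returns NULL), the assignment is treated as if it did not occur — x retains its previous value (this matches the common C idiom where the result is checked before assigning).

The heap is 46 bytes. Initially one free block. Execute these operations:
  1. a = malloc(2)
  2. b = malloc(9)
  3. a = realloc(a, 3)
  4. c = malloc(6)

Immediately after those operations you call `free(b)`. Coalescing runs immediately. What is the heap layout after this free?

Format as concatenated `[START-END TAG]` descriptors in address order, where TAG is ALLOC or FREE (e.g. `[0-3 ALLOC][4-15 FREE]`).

Op 1: a = malloc(2) -> a = 0; heap: [0-1 ALLOC][2-45 FREE]
Op 2: b = malloc(9) -> b = 2; heap: [0-1 ALLOC][2-10 ALLOC][11-45 FREE]
Op 3: a = realloc(a, 3) -> a = 11; heap: [0-1 FREE][2-10 ALLOC][11-13 ALLOC][14-45 FREE]
Op 4: c = malloc(6) -> c = 14; heap: [0-1 FREE][2-10 ALLOC][11-13 ALLOC][14-19 ALLOC][20-45 FREE]
free(b): b = 2 -> block [2-10 ALLOC]; mark free, coalesce with adjacent free neighbors -> [0-10 FREE][11-13 ALLOC][14-19 ALLOC][20-45 FREE]

Answer: [0-10 FREE][11-13 ALLOC][14-19 ALLOC][20-45 FREE]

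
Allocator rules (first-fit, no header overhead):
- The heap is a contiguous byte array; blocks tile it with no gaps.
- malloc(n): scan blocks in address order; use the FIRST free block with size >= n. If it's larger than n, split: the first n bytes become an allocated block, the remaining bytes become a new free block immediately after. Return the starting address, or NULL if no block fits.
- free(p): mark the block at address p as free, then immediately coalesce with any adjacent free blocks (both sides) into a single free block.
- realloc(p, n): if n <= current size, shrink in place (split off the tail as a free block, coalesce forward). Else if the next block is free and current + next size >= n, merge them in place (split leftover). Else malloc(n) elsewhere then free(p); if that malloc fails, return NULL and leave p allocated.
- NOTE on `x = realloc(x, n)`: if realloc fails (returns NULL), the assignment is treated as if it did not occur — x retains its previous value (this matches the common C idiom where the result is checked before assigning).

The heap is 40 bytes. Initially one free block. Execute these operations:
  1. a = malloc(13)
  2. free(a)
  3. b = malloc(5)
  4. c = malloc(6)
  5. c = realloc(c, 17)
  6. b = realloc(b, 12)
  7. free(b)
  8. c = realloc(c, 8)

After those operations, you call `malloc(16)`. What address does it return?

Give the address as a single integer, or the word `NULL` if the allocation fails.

Answer: 13

Derivation:
Op 1: a = malloc(13) -> a = 0; heap: [0-12 ALLOC][13-39 FREE]
Op 2: free(a) -> (freed a); heap: [0-39 FREE]
Op 3: b = malloc(5) -> b = 0; heap: [0-4 ALLOC][5-39 FREE]
Op 4: c = malloc(6) -> c = 5; heap: [0-4 ALLOC][5-10 ALLOC][11-39 FREE]
Op 5: c = realloc(c, 17) -> c = 5; heap: [0-4 ALLOC][5-21 ALLOC][22-39 FREE]
Op 6: b = realloc(b, 12) -> b = 22; heap: [0-4 FREE][5-21 ALLOC][22-33 ALLOC][34-39 FREE]
Op 7: free(b) -> (freed b); heap: [0-4 FREE][5-21 ALLOC][22-39 FREE]
Op 8: c = realloc(c, 8) -> c = 5; heap: [0-4 FREE][5-12 ALLOC][13-39 FREE]
malloc(16): first-fit scan over [0-4 FREE][5-12 ALLOC][13-39 FREE] -> 13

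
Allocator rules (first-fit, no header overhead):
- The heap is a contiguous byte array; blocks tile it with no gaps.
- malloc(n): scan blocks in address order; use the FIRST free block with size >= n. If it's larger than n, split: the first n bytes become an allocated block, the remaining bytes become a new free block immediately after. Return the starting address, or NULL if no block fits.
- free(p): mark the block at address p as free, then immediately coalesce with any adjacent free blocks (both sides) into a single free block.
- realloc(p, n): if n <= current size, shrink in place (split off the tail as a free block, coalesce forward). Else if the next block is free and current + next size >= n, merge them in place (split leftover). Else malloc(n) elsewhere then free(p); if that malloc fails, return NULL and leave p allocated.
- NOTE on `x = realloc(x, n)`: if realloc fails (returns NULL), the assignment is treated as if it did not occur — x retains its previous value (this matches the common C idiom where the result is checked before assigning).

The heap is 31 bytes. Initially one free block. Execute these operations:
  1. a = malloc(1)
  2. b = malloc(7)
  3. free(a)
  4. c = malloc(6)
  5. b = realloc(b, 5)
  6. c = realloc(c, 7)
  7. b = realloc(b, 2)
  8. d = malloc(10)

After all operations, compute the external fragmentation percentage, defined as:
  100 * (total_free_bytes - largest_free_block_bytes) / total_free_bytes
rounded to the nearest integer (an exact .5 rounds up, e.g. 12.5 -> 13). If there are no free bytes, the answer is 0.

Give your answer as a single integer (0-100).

Op 1: a = malloc(1) -> a = 0; heap: [0-0 ALLOC][1-30 FREE]
Op 2: b = malloc(7) -> b = 1; heap: [0-0 ALLOC][1-7 ALLOC][8-30 FREE]
Op 3: free(a) -> (freed a); heap: [0-0 FREE][1-7 ALLOC][8-30 FREE]
Op 4: c = malloc(6) -> c = 8; heap: [0-0 FREE][1-7 ALLOC][8-13 ALLOC][14-30 FREE]
Op 5: b = realloc(b, 5) -> b = 1; heap: [0-0 FREE][1-5 ALLOC][6-7 FREE][8-13 ALLOC][14-30 FREE]
Op 6: c = realloc(c, 7) -> c = 8; heap: [0-0 FREE][1-5 ALLOC][6-7 FREE][8-14 ALLOC][15-30 FREE]
Op 7: b = realloc(b, 2) -> b = 1; heap: [0-0 FREE][1-2 ALLOC][3-7 FREE][8-14 ALLOC][15-30 FREE]
Op 8: d = malloc(10) -> d = 15; heap: [0-0 FREE][1-2 ALLOC][3-7 FREE][8-14 ALLOC][15-24 ALLOC][25-30 FREE]
Free blocks: [1 5 6] total_free=12 largest=6 -> 100*(12-6)/12 = 600/12 = 50

Answer: 50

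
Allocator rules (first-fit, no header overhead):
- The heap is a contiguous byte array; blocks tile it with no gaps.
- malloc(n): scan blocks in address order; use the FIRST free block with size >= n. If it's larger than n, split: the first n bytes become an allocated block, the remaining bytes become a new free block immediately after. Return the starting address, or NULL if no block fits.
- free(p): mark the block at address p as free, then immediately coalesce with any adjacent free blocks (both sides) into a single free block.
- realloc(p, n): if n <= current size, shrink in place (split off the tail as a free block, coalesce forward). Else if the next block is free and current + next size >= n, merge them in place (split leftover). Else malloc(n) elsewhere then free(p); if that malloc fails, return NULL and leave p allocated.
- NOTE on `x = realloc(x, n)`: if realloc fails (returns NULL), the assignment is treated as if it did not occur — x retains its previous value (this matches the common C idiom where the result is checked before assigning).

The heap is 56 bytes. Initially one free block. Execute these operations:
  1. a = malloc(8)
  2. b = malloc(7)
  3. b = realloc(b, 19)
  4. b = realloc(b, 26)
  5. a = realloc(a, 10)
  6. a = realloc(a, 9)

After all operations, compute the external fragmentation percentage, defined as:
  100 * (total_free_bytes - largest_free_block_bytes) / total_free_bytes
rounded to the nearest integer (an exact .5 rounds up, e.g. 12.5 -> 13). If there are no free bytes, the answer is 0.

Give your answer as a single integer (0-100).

Op 1: a = malloc(8) -> a = 0; heap: [0-7 ALLOC][8-55 FREE]
Op 2: b = malloc(7) -> b = 8; heap: [0-7 ALLOC][8-14 ALLOC][15-55 FREE]
Op 3: b = realloc(b, 19) -> b = 8; heap: [0-7 ALLOC][8-26 ALLOC][27-55 FREE]
Op 4: b = realloc(b, 26) -> b = 8; heap: [0-7 ALLOC][8-33 ALLOC][34-55 FREE]
Op 5: a = realloc(a, 10) -> a = 34; heap: [0-7 FREE][8-33 ALLOC][34-43 ALLOC][44-55 FREE]
Op 6: a = realloc(a, 9) -> a = 34; heap: [0-7 FREE][8-33 ALLOC][34-42 ALLOC][43-55 FREE]
Free blocks: [8 13] total_free=21 largest=13 -> 100*(21-13)/21 = 800/21 ≈ 38.095 -> rounds to 38

Answer: 38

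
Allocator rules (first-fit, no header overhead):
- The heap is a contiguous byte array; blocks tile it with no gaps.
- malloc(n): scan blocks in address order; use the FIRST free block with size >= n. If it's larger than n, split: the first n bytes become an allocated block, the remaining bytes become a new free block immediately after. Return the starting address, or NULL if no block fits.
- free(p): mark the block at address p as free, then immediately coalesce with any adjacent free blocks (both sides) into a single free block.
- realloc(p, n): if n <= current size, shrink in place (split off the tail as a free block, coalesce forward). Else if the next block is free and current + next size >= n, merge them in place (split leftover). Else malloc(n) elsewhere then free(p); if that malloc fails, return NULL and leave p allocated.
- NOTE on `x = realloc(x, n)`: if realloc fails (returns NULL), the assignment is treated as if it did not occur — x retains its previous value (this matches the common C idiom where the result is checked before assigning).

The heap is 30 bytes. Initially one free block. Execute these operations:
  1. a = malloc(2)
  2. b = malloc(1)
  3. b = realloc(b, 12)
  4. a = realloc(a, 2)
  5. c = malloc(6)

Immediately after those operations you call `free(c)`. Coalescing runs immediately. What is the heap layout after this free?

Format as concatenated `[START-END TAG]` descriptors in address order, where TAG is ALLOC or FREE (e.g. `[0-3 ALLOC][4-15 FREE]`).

Op 1: a = malloc(2) -> a = 0; heap: [0-1 ALLOC][2-29 FREE]
Op 2: b = malloc(1) -> b = 2; heap: [0-1 ALLOC][2-2 ALLOC][3-29 FREE]
Op 3: b = realloc(b, 12) -> b = 2; heap: [0-1 ALLOC][2-13 ALLOC][14-29 FREE]
Op 4: a = realloc(a, 2) -> a = 0; heap: [0-1 ALLOC][2-13 ALLOC][14-29 FREE]
Op 5: c = malloc(6) -> c = 14; heap: [0-1 ALLOC][2-13 ALLOC][14-19 ALLOC][20-29 FREE]
free(c): c = 14 -> block [14-19 ALLOC]; mark free, coalesce with adjacent free neighbors -> [0-1 ALLOC][2-13 ALLOC][14-29 FREE]

Answer: [0-1 ALLOC][2-13 ALLOC][14-29 FREE]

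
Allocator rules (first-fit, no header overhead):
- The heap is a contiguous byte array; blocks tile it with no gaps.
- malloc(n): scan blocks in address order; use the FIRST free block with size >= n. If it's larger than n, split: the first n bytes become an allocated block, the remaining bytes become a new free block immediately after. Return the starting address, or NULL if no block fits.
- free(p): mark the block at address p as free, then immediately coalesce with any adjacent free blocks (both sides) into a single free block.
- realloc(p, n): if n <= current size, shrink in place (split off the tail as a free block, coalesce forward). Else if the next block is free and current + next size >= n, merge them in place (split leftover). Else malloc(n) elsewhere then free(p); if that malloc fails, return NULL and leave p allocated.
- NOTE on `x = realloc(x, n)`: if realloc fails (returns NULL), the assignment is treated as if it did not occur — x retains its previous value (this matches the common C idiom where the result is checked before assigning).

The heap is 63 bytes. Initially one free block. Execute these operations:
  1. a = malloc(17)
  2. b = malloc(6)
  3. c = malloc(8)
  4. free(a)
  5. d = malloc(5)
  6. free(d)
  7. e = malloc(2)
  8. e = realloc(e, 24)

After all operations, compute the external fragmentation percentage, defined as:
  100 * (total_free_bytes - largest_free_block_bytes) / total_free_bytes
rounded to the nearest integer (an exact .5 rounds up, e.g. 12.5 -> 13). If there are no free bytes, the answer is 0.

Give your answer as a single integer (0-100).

Answer: 32

Derivation:
Op 1: a = malloc(17) -> a = 0; heap: [0-16 ALLOC][17-62 FREE]
Op 2: b = malloc(6) -> b = 17; heap: [0-16 ALLOC][17-22 ALLOC][23-62 FREE]
Op 3: c = malloc(8) -> c = 23; heap: [0-16 ALLOC][17-22 ALLOC][23-30 ALLOC][31-62 FREE]
Op 4: free(a) -> (freed a); heap: [0-16 FREE][17-22 ALLOC][23-30 ALLOC][31-62 FREE]
Op 5: d = malloc(5) -> d = 0; heap: [0-4 ALLOC][5-16 FREE][17-22 ALLOC][23-30 ALLOC][31-62 FREE]
Op 6: free(d) -> (freed d); heap: [0-16 FREE][17-22 ALLOC][23-30 ALLOC][31-62 FREE]
Op 7: e = malloc(2) -> e = 0; heap: [0-1 ALLOC][2-16 FREE][17-22 ALLOC][23-30 ALLOC][31-62 FREE]
Op 8: e = realloc(e, 24) -> e = 31; heap: [0-16 FREE][17-22 ALLOC][23-30 ALLOC][31-54 ALLOC][55-62 FREE]
Free blocks: [17 8] total_free=25 largest=17 -> 100*(25-17)/25 = 800/25 = 32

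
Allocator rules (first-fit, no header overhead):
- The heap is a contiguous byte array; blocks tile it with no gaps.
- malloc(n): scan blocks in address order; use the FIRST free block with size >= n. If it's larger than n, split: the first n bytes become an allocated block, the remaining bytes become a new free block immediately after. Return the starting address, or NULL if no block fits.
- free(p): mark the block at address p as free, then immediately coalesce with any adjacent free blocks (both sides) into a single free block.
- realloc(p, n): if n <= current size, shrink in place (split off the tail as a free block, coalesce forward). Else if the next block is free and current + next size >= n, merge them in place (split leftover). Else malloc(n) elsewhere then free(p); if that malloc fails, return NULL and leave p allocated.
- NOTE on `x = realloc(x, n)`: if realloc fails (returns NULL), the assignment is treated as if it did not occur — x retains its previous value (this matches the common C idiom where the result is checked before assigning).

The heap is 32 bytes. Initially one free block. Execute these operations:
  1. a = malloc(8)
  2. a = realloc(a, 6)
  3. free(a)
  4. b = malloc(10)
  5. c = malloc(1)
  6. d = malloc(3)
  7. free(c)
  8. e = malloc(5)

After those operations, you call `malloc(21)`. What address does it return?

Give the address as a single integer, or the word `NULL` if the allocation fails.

Answer: NULL

Derivation:
Op 1: a = malloc(8) -> a = 0; heap: [0-7 ALLOC][8-31 FREE]
Op 2: a = realloc(a, 6) -> a = 0; heap: [0-5 ALLOC][6-31 FREE]
Op 3: free(a) -> (freed a); heap: [0-31 FREE]
Op 4: b = malloc(10) -> b = 0; heap: [0-9 ALLOC][10-31 FREE]
Op 5: c = malloc(1) -> c = 10; heap: [0-9 ALLOC][10-10 ALLOC][11-31 FREE]
Op 6: d = malloc(3) -> d = 11; heap: [0-9 ALLOC][10-10 ALLOC][11-13 ALLOC][14-31 FREE]
Op 7: free(c) -> (freed c); heap: [0-9 ALLOC][10-10 FREE][11-13 ALLOC][14-31 FREE]
Op 8: e = malloc(5) -> e = 14; heap: [0-9 ALLOC][10-10 FREE][11-13 ALLOC][14-18 ALLOC][19-31 FREE]
malloc(21): first-fit scan over [0-9 ALLOC][10-10 FREE][11-13 ALLOC][14-18 ALLOC][19-31 FREE] -> NULL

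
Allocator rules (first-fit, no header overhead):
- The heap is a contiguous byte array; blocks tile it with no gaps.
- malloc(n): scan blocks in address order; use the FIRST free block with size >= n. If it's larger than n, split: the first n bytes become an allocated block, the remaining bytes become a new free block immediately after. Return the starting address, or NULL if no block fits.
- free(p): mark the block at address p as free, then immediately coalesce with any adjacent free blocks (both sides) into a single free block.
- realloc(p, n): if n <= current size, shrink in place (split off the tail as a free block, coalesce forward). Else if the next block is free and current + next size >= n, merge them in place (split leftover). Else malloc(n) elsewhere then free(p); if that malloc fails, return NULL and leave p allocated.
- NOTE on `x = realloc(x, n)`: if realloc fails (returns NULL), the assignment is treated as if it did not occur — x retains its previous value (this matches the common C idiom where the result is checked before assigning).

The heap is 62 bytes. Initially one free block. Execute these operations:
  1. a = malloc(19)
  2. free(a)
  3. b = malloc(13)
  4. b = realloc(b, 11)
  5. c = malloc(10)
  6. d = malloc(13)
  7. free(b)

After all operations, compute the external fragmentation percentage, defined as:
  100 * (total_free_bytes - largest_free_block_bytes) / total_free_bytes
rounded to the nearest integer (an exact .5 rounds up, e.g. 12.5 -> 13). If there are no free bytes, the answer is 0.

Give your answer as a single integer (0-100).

Answer: 28

Derivation:
Op 1: a = malloc(19) -> a = 0; heap: [0-18 ALLOC][19-61 FREE]
Op 2: free(a) -> (freed a); heap: [0-61 FREE]
Op 3: b = malloc(13) -> b = 0; heap: [0-12 ALLOC][13-61 FREE]
Op 4: b = realloc(b, 11) -> b = 0; heap: [0-10 ALLOC][11-61 FREE]
Op 5: c = malloc(10) -> c = 11; heap: [0-10 ALLOC][11-20 ALLOC][21-61 FREE]
Op 6: d = malloc(13) -> d = 21; heap: [0-10 ALLOC][11-20 ALLOC][21-33 ALLOC][34-61 FREE]
Op 7: free(b) -> (freed b); heap: [0-10 FREE][11-20 ALLOC][21-33 ALLOC][34-61 FREE]
Free blocks: [11 28] total_free=39 largest=28 -> 100*(39-28)/39 = 1100/39 ≈ 28.205 -> rounds to 28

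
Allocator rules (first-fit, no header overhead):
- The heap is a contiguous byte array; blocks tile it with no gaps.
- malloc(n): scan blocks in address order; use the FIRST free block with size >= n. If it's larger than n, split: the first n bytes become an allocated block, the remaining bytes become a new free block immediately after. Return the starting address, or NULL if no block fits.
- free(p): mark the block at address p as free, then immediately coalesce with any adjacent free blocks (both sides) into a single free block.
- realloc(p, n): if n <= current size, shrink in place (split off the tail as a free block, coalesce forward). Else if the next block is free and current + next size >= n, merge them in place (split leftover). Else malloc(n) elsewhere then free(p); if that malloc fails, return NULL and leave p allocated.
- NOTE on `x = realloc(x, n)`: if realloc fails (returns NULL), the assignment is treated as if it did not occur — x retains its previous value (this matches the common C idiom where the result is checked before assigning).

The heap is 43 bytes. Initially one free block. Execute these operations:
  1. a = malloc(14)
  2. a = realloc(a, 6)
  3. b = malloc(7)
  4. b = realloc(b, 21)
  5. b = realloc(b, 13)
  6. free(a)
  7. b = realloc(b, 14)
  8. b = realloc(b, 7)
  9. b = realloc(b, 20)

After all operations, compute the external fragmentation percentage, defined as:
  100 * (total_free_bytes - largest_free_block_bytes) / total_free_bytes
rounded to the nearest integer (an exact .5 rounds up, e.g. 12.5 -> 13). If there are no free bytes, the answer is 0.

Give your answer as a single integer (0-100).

Answer: 26

Derivation:
Op 1: a = malloc(14) -> a = 0; heap: [0-13 ALLOC][14-42 FREE]
Op 2: a = realloc(a, 6) -> a = 0; heap: [0-5 ALLOC][6-42 FREE]
Op 3: b = malloc(7) -> b = 6; heap: [0-5 ALLOC][6-12 ALLOC][13-42 FREE]
Op 4: b = realloc(b, 21) -> b = 6; heap: [0-5 ALLOC][6-26 ALLOC][27-42 FREE]
Op 5: b = realloc(b, 13) -> b = 6; heap: [0-5 ALLOC][6-18 ALLOC][19-42 FREE]
Op 6: free(a) -> (freed a); heap: [0-5 FREE][6-18 ALLOC][19-42 FREE]
Op 7: b = realloc(b, 14) -> b = 6; heap: [0-5 FREE][6-19 ALLOC][20-42 FREE]
Op 8: b = realloc(b, 7) -> b = 6; heap: [0-5 FREE][6-12 ALLOC][13-42 FREE]
Op 9: b = realloc(b, 20) -> b = 6; heap: [0-5 FREE][6-25 ALLOC][26-42 FREE]
Free blocks: [6 17] total_free=23 largest=17 -> 100*(23-17)/23 = 600/23 ≈ 26.087 -> rounds to 26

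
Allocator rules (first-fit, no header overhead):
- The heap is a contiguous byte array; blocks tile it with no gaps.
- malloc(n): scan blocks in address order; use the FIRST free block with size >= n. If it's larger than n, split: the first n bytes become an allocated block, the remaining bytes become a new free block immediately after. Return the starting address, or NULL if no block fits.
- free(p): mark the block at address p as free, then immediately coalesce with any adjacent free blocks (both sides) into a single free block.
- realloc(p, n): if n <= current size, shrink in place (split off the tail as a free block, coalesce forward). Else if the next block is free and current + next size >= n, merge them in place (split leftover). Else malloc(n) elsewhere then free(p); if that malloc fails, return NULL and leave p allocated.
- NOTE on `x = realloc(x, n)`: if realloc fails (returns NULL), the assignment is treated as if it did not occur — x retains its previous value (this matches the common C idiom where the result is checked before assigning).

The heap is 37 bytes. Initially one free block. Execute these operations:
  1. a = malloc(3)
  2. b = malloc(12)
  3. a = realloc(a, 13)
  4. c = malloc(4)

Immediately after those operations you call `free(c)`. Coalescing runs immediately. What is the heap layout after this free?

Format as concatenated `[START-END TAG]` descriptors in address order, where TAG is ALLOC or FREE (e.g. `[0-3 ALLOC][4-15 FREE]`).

Answer: [0-2 FREE][3-14 ALLOC][15-27 ALLOC][28-36 FREE]

Derivation:
Op 1: a = malloc(3) -> a = 0; heap: [0-2 ALLOC][3-36 FREE]
Op 2: b = malloc(12) -> b = 3; heap: [0-2 ALLOC][3-14 ALLOC][15-36 FREE]
Op 3: a = realloc(a, 13) -> a = 15; heap: [0-2 FREE][3-14 ALLOC][15-27 ALLOC][28-36 FREE]
Op 4: c = malloc(4) -> c = 28; heap: [0-2 FREE][3-14 ALLOC][15-27 ALLOC][28-31 ALLOC][32-36 FREE]
free(c): c = 28 -> block [28-31 ALLOC]; mark free, coalesce with adjacent free neighbors -> [0-2 FREE][3-14 ALLOC][15-27 ALLOC][28-36 FREE]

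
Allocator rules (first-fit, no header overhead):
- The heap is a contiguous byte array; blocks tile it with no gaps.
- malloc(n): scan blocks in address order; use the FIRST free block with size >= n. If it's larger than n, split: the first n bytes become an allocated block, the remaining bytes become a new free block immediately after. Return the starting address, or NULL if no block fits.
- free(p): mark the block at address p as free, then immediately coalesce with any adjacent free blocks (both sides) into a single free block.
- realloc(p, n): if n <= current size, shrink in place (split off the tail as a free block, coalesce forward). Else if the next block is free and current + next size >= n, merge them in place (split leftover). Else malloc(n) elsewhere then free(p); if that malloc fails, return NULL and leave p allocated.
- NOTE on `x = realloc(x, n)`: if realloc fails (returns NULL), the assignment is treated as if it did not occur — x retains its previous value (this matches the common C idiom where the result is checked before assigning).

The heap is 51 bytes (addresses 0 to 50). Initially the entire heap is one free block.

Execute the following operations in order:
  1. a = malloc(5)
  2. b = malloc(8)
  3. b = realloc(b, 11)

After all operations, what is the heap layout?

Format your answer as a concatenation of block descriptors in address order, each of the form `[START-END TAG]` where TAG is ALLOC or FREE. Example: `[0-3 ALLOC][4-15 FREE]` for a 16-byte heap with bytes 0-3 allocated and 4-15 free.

Answer: [0-4 ALLOC][5-15 ALLOC][16-50 FREE]

Derivation:
Op 1: a = malloc(5) -> a = 0; heap: [0-4 ALLOC][5-50 FREE]
Op 2: b = malloc(8) -> b = 5; heap: [0-4 ALLOC][5-12 ALLOC][13-50 FREE]
Op 3: b = realloc(b, 11) -> b = 5; heap: [0-4 ALLOC][5-15 ALLOC][16-50 FREE]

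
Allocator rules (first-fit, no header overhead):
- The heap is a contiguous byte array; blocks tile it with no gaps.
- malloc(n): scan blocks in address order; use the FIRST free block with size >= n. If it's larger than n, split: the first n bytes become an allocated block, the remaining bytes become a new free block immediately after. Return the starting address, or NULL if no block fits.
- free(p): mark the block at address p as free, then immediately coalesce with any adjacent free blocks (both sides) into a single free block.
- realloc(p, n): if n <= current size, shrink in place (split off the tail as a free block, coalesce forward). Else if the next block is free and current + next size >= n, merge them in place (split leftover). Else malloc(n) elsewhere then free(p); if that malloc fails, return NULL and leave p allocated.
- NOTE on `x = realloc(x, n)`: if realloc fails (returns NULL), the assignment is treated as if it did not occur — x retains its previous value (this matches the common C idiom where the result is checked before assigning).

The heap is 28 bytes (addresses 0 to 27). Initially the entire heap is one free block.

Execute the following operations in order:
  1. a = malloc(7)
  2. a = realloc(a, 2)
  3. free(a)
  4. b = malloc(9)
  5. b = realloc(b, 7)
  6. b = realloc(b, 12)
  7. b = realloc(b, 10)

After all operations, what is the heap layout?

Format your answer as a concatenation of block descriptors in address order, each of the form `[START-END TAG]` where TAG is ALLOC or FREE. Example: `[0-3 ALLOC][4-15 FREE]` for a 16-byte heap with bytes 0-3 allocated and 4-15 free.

Op 1: a = malloc(7) -> a = 0; heap: [0-6 ALLOC][7-27 FREE]
Op 2: a = realloc(a, 2) -> a = 0; heap: [0-1 ALLOC][2-27 FREE]
Op 3: free(a) -> (freed a); heap: [0-27 FREE]
Op 4: b = malloc(9) -> b = 0; heap: [0-8 ALLOC][9-27 FREE]
Op 5: b = realloc(b, 7) -> b = 0; heap: [0-6 ALLOC][7-27 FREE]
Op 6: b = realloc(b, 12) -> b = 0; heap: [0-11 ALLOC][12-27 FREE]
Op 7: b = realloc(b, 10) -> b = 0; heap: [0-9 ALLOC][10-27 FREE]

Answer: [0-9 ALLOC][10-27 FREE]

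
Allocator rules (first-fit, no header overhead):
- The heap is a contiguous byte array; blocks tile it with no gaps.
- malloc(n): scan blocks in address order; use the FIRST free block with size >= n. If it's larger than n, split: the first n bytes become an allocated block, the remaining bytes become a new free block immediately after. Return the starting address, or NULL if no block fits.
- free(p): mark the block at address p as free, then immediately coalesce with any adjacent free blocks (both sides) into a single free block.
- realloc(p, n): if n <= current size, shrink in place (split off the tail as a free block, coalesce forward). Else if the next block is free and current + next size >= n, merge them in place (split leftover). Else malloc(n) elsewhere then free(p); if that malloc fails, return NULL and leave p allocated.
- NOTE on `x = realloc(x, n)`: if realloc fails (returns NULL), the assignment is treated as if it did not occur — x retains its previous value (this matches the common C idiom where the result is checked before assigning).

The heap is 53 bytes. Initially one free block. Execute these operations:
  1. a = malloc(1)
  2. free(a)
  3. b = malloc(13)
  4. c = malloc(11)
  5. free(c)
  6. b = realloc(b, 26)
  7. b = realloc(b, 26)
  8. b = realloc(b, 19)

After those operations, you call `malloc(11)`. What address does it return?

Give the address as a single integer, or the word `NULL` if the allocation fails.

Op 1: a = malloc(1) -> a = 0; heap: [0-0 ALLOC][1-52 FREE]
Op 2: free(a) -> (freed a); heap: [0-52 FREE]
Op 3: b = malloc(13) -> b = 0; heap: [0-12 ALLOC][13-52 FREE]
Op 4: c = malloc(11) -> c = 13; heap: [0-12 ALLOC][13-23 ALLOC][24-52 FREE]
Op 5: free(c) -> (freed c); heap: [0-12 ALLOC][13-52 FREE]
Op 6: b = realloc(b, 26) -> b = 0; heap: [0-25 ALLOC][26-52 FREE]
Op 7: b = realloc(b, 26) -> b = 0; heap: [0-25 ALLOC][26-52 FREE]
Op 8: b = realloc(b, 19) -> b = 0; heap: [0-18 ALLOC][19-52 FREE]
malloc(11): first-fit scan over [0-18 ALLOC][19-52 FREE] -> 19

Answer: 19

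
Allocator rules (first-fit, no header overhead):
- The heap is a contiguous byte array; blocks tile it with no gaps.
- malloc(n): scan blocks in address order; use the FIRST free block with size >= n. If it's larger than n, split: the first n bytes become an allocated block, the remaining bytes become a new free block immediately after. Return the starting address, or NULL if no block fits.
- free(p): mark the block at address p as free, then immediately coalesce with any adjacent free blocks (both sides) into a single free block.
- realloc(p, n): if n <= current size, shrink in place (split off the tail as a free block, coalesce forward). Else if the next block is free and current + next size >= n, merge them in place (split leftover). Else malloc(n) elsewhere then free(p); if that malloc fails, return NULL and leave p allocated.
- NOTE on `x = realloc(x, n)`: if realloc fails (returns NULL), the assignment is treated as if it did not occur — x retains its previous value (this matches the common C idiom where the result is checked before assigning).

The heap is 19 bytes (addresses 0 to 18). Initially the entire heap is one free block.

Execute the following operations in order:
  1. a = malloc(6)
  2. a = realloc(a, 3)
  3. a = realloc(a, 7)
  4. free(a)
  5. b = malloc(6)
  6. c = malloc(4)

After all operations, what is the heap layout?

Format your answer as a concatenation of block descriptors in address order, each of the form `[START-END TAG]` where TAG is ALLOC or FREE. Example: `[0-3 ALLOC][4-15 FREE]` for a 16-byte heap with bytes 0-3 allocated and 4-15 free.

Op 1: a = malloc(6) -> a = 0; heap: [0-5 ALLOC][6-18 FREE]
Op 2: a = realloc(a, 3) -> a = 0; heap: [0-2 ALLOC][3-18 FREE]
Op 3: a = realloc(a, 7) -> a = 0; heap: [0-6 ALLOC][7-18 FREE]
Op 4: free(a) -> (freed a); heap: [0-18 FREE]
Op 5: b = malloc(6) -> b = 0; heap: [0-5 ALLOC][6-18 FREE]
Op 6: c = malloc(4) -> c = 6; heap: [0-5 ALLOC][6-9 ALLOC][10-18 FREE]

Answer: [0-5 ALLOC][6-9 ALLOC][10-18 FREE]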